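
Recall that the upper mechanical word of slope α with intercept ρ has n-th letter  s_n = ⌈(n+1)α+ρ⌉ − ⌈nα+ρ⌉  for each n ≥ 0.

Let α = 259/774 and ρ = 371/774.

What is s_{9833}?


1

(n+1)α + ρ = (9834·259 + 371) / 774 = 2547377/774
nα + ρ     = (9833·259 + 371) / 774 = 2547118/774
⌈2547377/774⌉ = 3292,  ⌈2547118/774⌉ = 3291
s_{9833} = 3292 − 3291 = 1


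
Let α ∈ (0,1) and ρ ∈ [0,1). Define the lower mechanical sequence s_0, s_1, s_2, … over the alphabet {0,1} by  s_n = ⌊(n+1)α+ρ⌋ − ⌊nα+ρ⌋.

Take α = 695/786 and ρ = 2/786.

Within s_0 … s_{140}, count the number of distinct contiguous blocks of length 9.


10

t_n = ⌊(n·695+2)/786⌋ for n = 0 … 141:
  n=0…9: ⌊2/786⌋=0 ⌊697/786⌋=0 ⌊1392/786⌋=1 ⌊2087/786⌋=2 ⌊2782/786⌋=3 ⌊3477/786⌋=4 ⌊4172/786⌋=5 ⌊4867/786⌋=6 ⌊5562/786⌋=7 ⌊6257/786⌋=7
  n=10…19: ⌊6952/786⌋=8 ⌊7647/786⌋=9 ⌊8342/786⌋=10 ⌊9037/786⌋=11 ⌊9732/786⌋=12 ⌊10427/786⌋=13 ⌊11122/786⌋=14 ⌊11817/786⌋=15 ⌊12512/786⌋=15 ⌊13207/786⌋=16
  n=20…29: ⌊13902/786⌋=17 ⌊14597/786⌋=18 ⌊15292/786⌋=19 ⌊15987/786⌋=20 ⌊16682/786⌋=21 ⌊17377/786⌋=22 ⌊18072/786⌋=22 ⌊18767/786⌋=23 ⌊19462/786⌋=24 ⌊20157/786⌋=25
  n=30…39: ⌊20852/786⌋=26 ⌊21547/786⌋=27 ⌊22242/786⌋=28 ⌊22937/786⌋=29 ⌊23632/786⌋=30 ⌊24327/786⌋=30 ⌊25022/786⌋=31 ⌊25717/786⌋=32 ⌊26412/786⌋=33 ⌊27107/786⌋=34
  n=40…49: ⌊27802/786⌋=35 ⌊28497/786⌋=36 ⌊29192/786⌋=37 ⌊29887/786⌋=38 ⌊30582/786⌋=38 ⌊31277/786⌋=39 ⌊31972/786⌋=40 ⌊32667/786⌋=41 ⌊33362/786⌋=42 ⌊34057/786⌋=43
  n=50…59: ⌊34752/786⌋=44 ⌊35447/786⌋=45 ⌊36142/786⌋=45 ⌊36837/786⌋=46 ⌊37532/786⌋=47 ⌊38227/786⌋=48 ⌊38922/786⌋=49 ⌊39617/786⌋=50 ⌊40312/786⌋=51 ⌊41007/786⌋=52
  n=60…69: ⌊41702/786⌋=53 ⌊42397/786⌋=53 ⌊43092/786⌋=54 ⌊43787/786⌋=55 ⌊44482/786⌋=56 ⌊45177/786⌋=57 ⌊45872/786⌋=58 ⌊46567/786⌋=59 ⌊47262/786⌋=60 ⌊47957/786⌋=61
  n=70…79: ⌊48652/786⌋=61 ⌊49347/786⌋=62 ⌊50042/786⌋=63 ⌊50737/786⌋=64 ⌊51432/786⌋=65 ⌊52127/786⌋=66 ⌊52822/786⌋=67 ⌊53517/786⌋=68 ⌊54212/786⌋=68 ⌊54907/786⌋=69
  n=80…89: ⌊55602/786⌋=70 ⌊56297/786⌋=71 ⌊56992/786⌋=72 ⌊57687/786⌋=73 ⌊58382/786⌋=74 ⌊59077/786⌋=75 ⌊59772/786⌋=76 ⌊60467/786⌋=76 ⌊61162/786⌋=77 ⌊61857/786⌋=78
  n=90…99: ⌊62552/786⌋=79 ⌊63247/786⌋=80 ⌊63942/786⌋=81 ⌊64637/786⌋=82 ⌊65332/786⌋=83 ⌊66027/786⌋=84 ⌊66722/786⌋=84 ⌊67417/786⌋=85 ⌊68112/786⌋=86 ⌊68807/786⌋=87
  n=100…109: ⌊69502/786⌋=88 ⌊70197/786⌋=89 ⌊70892/786⌋=90 ⌊71587/786⌋=91 ⌊72282/786⌋=91 ⌊72977/786⌋=92 ⌊73672/786⌋=93 ⌊74367/786⌋=94 ⌊75062/786⌋=95 ⌊75757/786⌋=96
  n=110…119: ⌊76452/786⌋=97 ⌊77147/786⌋=98 ⌊77842/786⌋=99 ⌊78537/786⌋=99 ⌊79232/786⌋=100 ⌊79927/786⌋=101 ⌊80622/786⌋=102 ⌊81317/786⌋=103 ⌊82012/786⌋=104 ⌊82707/786⌋=105
  n=120…129: ⌊83402/786⌋=106 ⌊84097/786⌋=106 ⌊84792/786⌋=107 ⌊85487/786⌋=108 ⌊86182/786⌋=109 ⌊86877/786⌋=110 ⌊87572/786⌋=111 ⌊88267/786⌋=112 ⌊88962/786⌋=113 ⌊89657/786⌋=114
  n=130…139: ⌊90352/786⌋=114 ⌊91047/786⌋=115 ⌊91742/786⌋=116 ⌊92437/786⌋=117 ⌊93132/786⌋=118 ⌊93827/786⌋=119 ⌊94522/786⌋=120 ⌊95217/786⌋=121 ⌊95912/786⌋=122 ⌊96607/786⌋=122
  n=140…141: ⌊97302/786⌋=123 ⌊97997/786⌋=124
s_n = t_(n+1) − t_n for n = 0 … 140 gives
prefix = 011111110111111110111111101111111101111111101111111011111111011111111011111110111111110111111110111111101111111101111111011111111011111111011
slide a length-9 window over [0..8] … [132..140] (133 windows); first occurrence of each distinct factor:
  [  0..  8] 011111110
  [  1..  9] 111111101
  [  2.. 10] 111111011
  [  3.. 11] 111110111
  [  4.. 12] 111101111
  [  5.. 13] 111011111
  [  6.. 14] 110111111
  [  7.. 15] 101111111
  [  8.. 16] 011111111
  [  9.. 17] 111111110
  (the other 123 windows repeat one of these)
distinct factors: {011111110, 011111111, 101111111, 110111111, 111011111, 111101111, 111110111, 111111011, 111111101, 111111110}
count = 10  (Sturmian bound for length 9 is 10)


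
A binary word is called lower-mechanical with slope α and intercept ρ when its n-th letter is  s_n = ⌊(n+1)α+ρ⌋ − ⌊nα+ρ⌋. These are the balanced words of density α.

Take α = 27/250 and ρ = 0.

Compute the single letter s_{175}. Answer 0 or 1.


1

(n+1)α + ρ = (176·27) / 250 = 4752/250
nα + ρ     = (175·27) / 250 = 4725/250
⌊4752/250⌋ = 19,  ⌊4725/250⌋ = 18
s_{175} = 19 − 18 = 1


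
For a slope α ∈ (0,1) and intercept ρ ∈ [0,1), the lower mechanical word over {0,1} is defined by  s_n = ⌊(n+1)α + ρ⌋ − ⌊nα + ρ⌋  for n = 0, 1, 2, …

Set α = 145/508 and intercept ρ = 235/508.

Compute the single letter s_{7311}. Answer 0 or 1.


0

(n+1)α + ρ = (7312·145 + 235) / 508 = 1060475/508
nα + ρ     = (7311·145 + 235) / 508 = 1060330/508
⌊1060475/508⌋ = 2087,  ⌊1060330/508⌋ = 2087
s_{7311} = 2087 − 2087 = 0


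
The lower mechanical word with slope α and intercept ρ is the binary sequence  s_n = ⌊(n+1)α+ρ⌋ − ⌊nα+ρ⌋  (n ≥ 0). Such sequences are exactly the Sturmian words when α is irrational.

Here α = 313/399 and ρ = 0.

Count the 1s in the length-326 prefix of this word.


255

#1s = Σ_{n=0}^{325} s_n = Σ_{n=0}^{325} (⌊(n+1)α+ρ⌋ − ⌊nα+ρ⌋)
the sum telescopes: every ⌊nα+ρ⌋ with 0 < n < 326 appears once with + and once with −, leaving ⌊326α+ρ⌋ − ⌊0·α+ρ⌋
326α + ρ = (326·313) / 399 = 102038/399
ρ = 0/399
⌊102038/399⌋ = 255,  ⌊0/399⌋ = 0
#1s = 255 − 0 = 255


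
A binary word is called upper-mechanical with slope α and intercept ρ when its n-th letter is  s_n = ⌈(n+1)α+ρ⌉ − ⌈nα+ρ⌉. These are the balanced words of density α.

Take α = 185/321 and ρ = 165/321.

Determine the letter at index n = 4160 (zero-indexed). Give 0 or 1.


0

(n+1)α + ρ = (4161·185 + 165) / 321 = 769950/321
nα + ρ     = (4160·185 + 165) / 321 = 769765/321
⌈769950/321⌉ = 2399,  ⌈769765/321⌉ = 2399
s_{4160} = 2399 − 2399 = 0


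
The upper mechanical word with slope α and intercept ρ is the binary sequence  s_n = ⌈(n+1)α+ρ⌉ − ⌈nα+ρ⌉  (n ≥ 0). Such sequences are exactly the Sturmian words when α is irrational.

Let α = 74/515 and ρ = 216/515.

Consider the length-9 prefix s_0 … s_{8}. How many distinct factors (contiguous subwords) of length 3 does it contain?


4

t_n = ⌈(n·74+216)/515⌉ for n = 0 … 9:
  n=0…9: ⌈216/515⌉=1 ⌈290/515⌉=1 ⌈364/515⌉=1 ⌈438/515⌉=1 ⌈512/515⌉=1 ⌈586/515⌉=2 ⌈660/515⌉=2 ⌈734/515⌉=2 ⌈808/515⌉=2 ⌈882/515⌉=2
s_n = t_(n+1) − t_n for n = 0 … 8 gives
prefix = 000010000
slide a length-3 window over [0..2] … [6..8] (7 windows); first occurrence of each distinct factor:
  [  0..  2] 000
  [  2..  4] 001
  [  3..  5] 010
  [  4..  6] 100
  (the other 3 windows repeat one of these)
distinct factors: {000, 001, 010, 100}
count = 4  (Sturmian bound for length 3 is 4)


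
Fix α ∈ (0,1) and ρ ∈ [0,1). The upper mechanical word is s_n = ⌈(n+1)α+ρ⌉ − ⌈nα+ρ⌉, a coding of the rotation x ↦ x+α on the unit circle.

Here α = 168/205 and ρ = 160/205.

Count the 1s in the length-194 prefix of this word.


159

#1s = Σ_{n=0}^{193} s_n = Σ_{n=0}^{193} (⌈(n+1)α+ρ⌉ − ⌈nα+ρ⌉)
the sum telescopes: every ⌈nα+ρ⌉ with 0 < n < 194 appears once with + and once with −, leaving ⌈194α+ρ⌉ − ⌈0·α+ρ⌉
194α + ρ = (194·168 + 160) / 205 = 32752/205
ρ = 160/205
⌈32752/205⌉ = 160,  ⌈160/205⌉ = 1
#1s = 160 − 1 = 159


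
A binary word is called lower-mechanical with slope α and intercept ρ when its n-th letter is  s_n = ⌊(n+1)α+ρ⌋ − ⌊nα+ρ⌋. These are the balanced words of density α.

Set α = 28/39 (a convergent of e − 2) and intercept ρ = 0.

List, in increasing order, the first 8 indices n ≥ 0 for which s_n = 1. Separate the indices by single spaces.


1 2 4 5 6 8 9 11

n=0: ⌊28/39⌋−⌊0/39⌋ = 0−0 = 0
n=1: ⌊56/39⌋−⌊28/39⌋ = 1−0 = 1  ← one
n=2: ⌊84/39⌋−⌊56/39⌋ = 2−1 = 1  ← one
n=3: ⌊112/39⌋−⌊84/39⌋ = 2−2 = 0
n=4: ⌊140/39⌋−⌊112/39⌋ = 3−2 = 1  ← one
n=5: ⌊168/39⌋−⌊140/39⌋ = 4−3 = 1  ← one
n=6: ⌊196/39⌋−⌊168/39⌋ = 5−4 = 1  ← one
n=7: ⌊224/39⌋−⌊196/39⌋ = 5−5 = 0
n=8: ⌊252/39⌋−⌊224/39⌋ = 6−5 = 1  ← one
n=9: ⌊280/39⌋−⌊252/39⌋ = 7−6 = 1  ← one
n=10: ⌊308/39⌋−⌊280/39⌋ = 7−7 = 0
n=11: ⌊336/39⌋−⌊308/39⌋ = 8−7 = 1  ← one
positions of the first 8 ones: 1 2 4 5 6 8 9 11


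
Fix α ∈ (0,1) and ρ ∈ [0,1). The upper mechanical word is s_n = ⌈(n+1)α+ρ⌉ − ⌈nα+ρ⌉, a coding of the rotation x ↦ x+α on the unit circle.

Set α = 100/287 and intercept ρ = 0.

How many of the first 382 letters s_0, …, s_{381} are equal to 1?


134

#1s = Σ_{n=0}^{381} s_n = Σ_{n=0}^{381} (⌈(n+1)α+ρ⌉ − ⌈nα+ρ⌉)
the sum telescopes: every ⌈nα+ρ⌉ with 0 < n < 382 appears once with + and once with −, leaving ⌈382α+ρ⌉ − ⌈0·α+ρ⌉
382α + ρ = (382·100) / 287 = 38200/287
ρ = 0/287
⌈38200/287⌉ = 134,  ⌈0/287⌉ = 0
#1s = 134 − 0 = 134


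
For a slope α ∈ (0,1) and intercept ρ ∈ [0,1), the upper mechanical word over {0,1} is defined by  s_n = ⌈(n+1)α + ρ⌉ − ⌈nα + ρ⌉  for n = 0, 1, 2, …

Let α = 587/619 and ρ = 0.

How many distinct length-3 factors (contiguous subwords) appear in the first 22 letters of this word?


t_n = ⌈(n·587)/619⌉ for n = 0 … 22:
  n=0…9: ⌈0/619⌉=0 ⌈587/619⌉=1 ⌈1174/619⌉=2 ⌈1761/619⌉=3 ⌈2348/619⌉=4 ⌈2935/619⌉=5 ⌈3522/619⌉=6 ⌈4109/619⌉=7 ⌈4696/619⌉=8 ⌈5283/619⌉=9
  n=10…19: ⌈5870/619⌉=10 ⌈6457/619⌉=11 ⌈7044/619⌉=12 ⌈7631/619⌉=13 ⌈8218/619⌉=14 ⌈8805/619⌉=15 ⌈9392/619⌉=16 ⌈9979/619⌉=17 ⌈10566/619⌉=18 ⌈11153/619⌉=19
  n=20…22: ⌈11740/619⌉=19 ⌈12327/619⌉=20 ⌈12914/619⌉=21
s_n = t_(n+1) − t_n for n = 0 … 21 gives
prefix = 1111111111111111111011
slide a length-3 window over [0..2] … [19..21] (20 windows); first occurrence of each distinct factor:
  [  0..  2] 111
  [ 17.. 19] 110
  [ 18.. 20] 101
  [ 19.. 21] 011
  (the other 16 windows repeat one of these)
distinct factors: {011, 101, 110, 111}
count = 4  (Sturmian bound for length 3 is 4)

4


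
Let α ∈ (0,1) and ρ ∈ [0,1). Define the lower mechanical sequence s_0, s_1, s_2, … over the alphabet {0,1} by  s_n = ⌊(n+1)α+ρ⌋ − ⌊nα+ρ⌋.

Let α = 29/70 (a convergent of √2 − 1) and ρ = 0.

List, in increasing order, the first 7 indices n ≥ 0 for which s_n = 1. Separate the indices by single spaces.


n=0: ⌊29/70⌋−⌊0/70⌋ = 0−0 = 0
n=1: ⌊58/70⌋−⌊29/70⌋ = 0−0 = 0
n=2: ⌊87/70⌋−⌊58/70⌋ = 1−0 = 1  ← one
n=3: ⌊116/70⌋−⌊87/70⌋ = 1−1 = 0
n=4: ⌊145/70⌋−⌊116/70⌋ = 2−1 = 1  ← one
n=5: ⌊174/70⌋−⌊145/70⌋ = 2−2 = 0
n=6: ⌊203/70⌋−⌊174/70⌋ = 2−2 = 0
n=7: ⌊232/70⌋−⌊203/70⌋ = 3−2 = 1  ← one
n=8: ⌊261/70⌋−⌊232/70⌋ = 3−3 = 0
n=9: ⌊290/70⌋−⌊261/70⌋ = 4−3 = 1  ← one
n=10: ⌊319/70⌋−⌊290/70⌋ = 4−4 = 0
n=11: ⌊348/70⌋−⌊319/70⌋ = 4−4 = 0
n=12: ⌊377/70⌋−⌊348/70⌋ = 5−4 = 1  ← one
n=13: ⌊406/70⌋−⌊377/70⌋ = 5−5 = 0
n=14: ⌊435/70⌋−⌊406/70⌋ = 6−5 = 1  ← one
n=15: ⌊464/70⌋−⌊435/70⌋ = 6−6 = 0
n=16: ⌊493/70⌋−⌊464/70⌋ = 7−6 = 1  ← one
positions of the first 7 ones: 2 4 7 9 12 14 16

2 4 7 9 12 14 16


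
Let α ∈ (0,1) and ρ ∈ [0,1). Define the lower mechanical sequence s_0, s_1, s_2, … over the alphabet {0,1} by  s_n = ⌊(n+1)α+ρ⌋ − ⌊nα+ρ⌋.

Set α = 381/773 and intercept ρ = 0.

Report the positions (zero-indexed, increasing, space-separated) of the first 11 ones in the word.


n=0: ⌊381/773⌋−⌊0/773⌋ = 0−0 = 0
n=1: ⌊762/773⌋−⌊381/773⌋ = 0−0 = 0
n=2: ⌊1143/773⌋−⌊762/773⌋ = 1−0 = 1  ← one
n=3: ⌊1524/773⌋−⌊1143/773⌋ = 1−1 = 0
n=4: ⌊1905/773⌋−⌊1524/773⌋ = 2−1 = 1  ← one
n=5: ⌊2286/773⌋−⌊1905/773⌋ = 2−2 = 0
n=6: ⌊2667/773⌋−⌊2286/773⌋ = 3−2 = 1  ← one
n=7: ⌊3048/773⌋−⌊2667/773⌋ = 3−3 = 0
n=8: ⌊3429/773⌋−⌊3048/773⌋ = 4−3 = 1  ← one
n=9: ⌊3810/773⌋−⌊3429/773⌋ = 4−4 = 0
n=10: ⌊4191/773⌋−⌊3810/773⌋ = 5−4 = 1  ← one
n=11: ⌊4572/773⌋−⌊4191/773⌋ = 5−5 = 0
n=12: ⌊4953/773⌋−⌊4572/773⌋ = 6−5 = 1  ← one
n=13: ⌊5334/773⌋−⌊4953/773⌋ = 6−6 = 0
n=14: ⌊5715/773⌋−⌊5334/773⌋ = 7−6 = 1  ← one
n=15: ⌊6096/773⌋−⌊5715/773⌋ = 7−7 = 0
n=16: ⌊6477/773⌋−⌊6096/773⌋ = 8−7 = 1  ← one
n=17: ⌊6858/773⌋−⌊6477/773⌋ = 8−8 = 0
n=18: ⌊7239/773⌋−⌊6858/773⌋ = 9−8 = 1  ← one
n=19: ⌊7620/773⌋−⌊7239/773⌋ = 9−9 = 0
n=20: ⌊8001/773⌋−⌊7620/773⌋ = 10−9 = 1  ← one
n=21: ⌊8382/773⌋−⌊8001/773⌋ = 10−10 = 0
n=22: ⌊8763/773⌋−⌊8382/773⌋ = 11−10 = 1  ← one
positions of the first 11 ones: 2 4 6 8 10 12 14 16 18 20 22

2 4 6 8 10 12 14 16 18 20 22


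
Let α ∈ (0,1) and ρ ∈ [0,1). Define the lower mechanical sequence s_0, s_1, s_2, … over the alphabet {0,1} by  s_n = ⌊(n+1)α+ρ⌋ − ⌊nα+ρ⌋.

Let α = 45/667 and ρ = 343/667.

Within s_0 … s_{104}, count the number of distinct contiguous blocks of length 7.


8

t_n = ⌊(n·45+343)/667⌋ for n = 0 … 105:
  n=0…9: ⌊343/667⌋=0 ⌊388/667⌋=0 ⌊433/667⌋=0 ⌊478/667⌋=0 ⌊523/667⌋=0 ⌊568/667⌋=0 ⌊613/667⌋=0 ⌊658/667⌋=0 ⌊703/667⌋=1 ⌊748/667⌋=1
  n=10…19: ⌊793/667⌋=1 ⌊838/667⌋=1 ⌊883/667⌋=1 ⌊928/667⌋=1 ⌊973/667⌋=1 ⌊1018/667⌋=1 ⌊1063/667⌋=1 ⌊1108/667⌋=1 ⌊1153/667⌋=1 ⌊1198/667⌋=1
  n=20…29: ⌊1243/667⌋=1 ⌊1288/667⌋=1 ⌊1333/667⌋=1 ⌊1378/667⌋=2 ⌊1423/667⌋=2 ⌊1468/667⌋=2 ⌊1513/667⌋=2 ⌊1558/667⌋=2 ⌊1603/667⌋=2 ⌊1648/667⌋=2
  n=30…39: ⌊1693/667⌋=2 ⌊1738/667⌋=2 ⌊1783/667⌋=2 ⌊1828/667⌋=2 ⌊1873/667⌋=2 ⌊1918/667⌋=2 ⌊1963/667⌋=2 ⌊2008/667⌋=3 ⌊2053/667⌋=3 ⌊2098/667⌋=3
  n=40…49: ⌊2143/667⌋=3 ⌊2188/667⌋=3 ⌊2233/667⌋=3 ⌊2278/667⌋=3 ⌊2323/667⌋=3 ⌊2368/667⌋=3 ⌊2413/667⌋=3 ⌊2458/667⌋=3 ⌊2503/667⌋=3 ⌊2548/667⌋=3
  n=50…59: ⌊2593/667⌋=3 ⌊2638/667⌋=3 ⌊2683/667⌋=4 ⌊2728/667⌋=4 ⌊2773/667⌋=4 ⌊2818/667⌋=4 ⌊2863/667⌋=4 ⌊2908/667⌋=4 ⌊2953/667⌋=4 ⌊2998/667⌋=4
  n=60…69: ⌊3043/667⌋=4 ⌊3088/667⌋=4 ⌊3133/667⌋=4 ⌊3178/667⌋=4 ⌊3223/667⌋=4 ⌊3268/667⌋=4 ⌊3313/667⌋=4 ⌊3358/667⌋=5 ⌊3403/667⌋=5 ⌊3448/667⌋=5
  n=70…79: ⌊3493/667⌋=5 ⌊3538/667⌋=5 ⌊3583/667⌋=5 ⌊3628/667⌋=5 ⌊3673/667⌋=5 ⌊3718/667⌋=5 ⌊3763/667⌋=5 ⌊3808/667⌋=5 ⌊3853/667⌋=5 ⌊3898/667⌋=5
  n=80…89: ⌊3943/667⌋=5 ⌊3988/667⌋=5 ⌊4033/667⌋=6 ⌊4078/667⌋=6 ⌊4123/667⌋=6 ⌊4168/667⌋=6 ⌊4213/667⌋=6 ⌊4258/667⌋=6 ⌊4303/667⌋=6 ⌊4348/667⌋=6
  n=90…99: ⌊4393/667⌋=6 ⌊4438/667⌋=6 ⌊4483/667⌋=6 ⌊4528/667⌋=6 ⌊4573/667⌋=6 ⌊4618/667⌋=6 ⌊4663/667⌋=6 ⌊4708/667⌋=7 ⌊4753/667⌋=7 ⌊4798/667⌋=7
  n=100…105: ⌊4843/667⌋=7 ⌊4888/667⌋=7 ⌊4933/667⌋=7 ⌊4978/667⌋=7 ⌊5023/667⌋=7 ⌊5068/667⌋=7
s_n = t_(n+1) − t_n for n = 0 … 104 gives
prefix = 000000010000000000000010000000000000100000000000000100000000000000100000000000000100000000000000100000000
slide a length-7 window over [0..6] … [98..104] (99 windows); first occurrence of each distinct factor:
  [  0..  6] 0000000
  [  1..  7] 0000001
  [  2..  8] 0000010
  [  3..  9] 0000100
  [  4.. 10] 0001000
  [  5.. 11] 0010000
  [  6.. 12] 0100000
  [  7.. 13] 1000000
  (the other 91 windows repeat one of these)
distinct factors: {0000000, 0000001, 0000010, 0000100, 0001000, 0010000, 0100000, 1000000}
count = 8  (Sturmian bound for length 7 is 8)


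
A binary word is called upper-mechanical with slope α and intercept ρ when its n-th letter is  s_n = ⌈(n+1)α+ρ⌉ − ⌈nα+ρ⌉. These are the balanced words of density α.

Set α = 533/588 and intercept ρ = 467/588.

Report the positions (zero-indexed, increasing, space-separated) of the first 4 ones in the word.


0 1 2 3

n=0: ⌈1000/588⌉−⌈467/588⌉ = 2−1 = 1  ← one
n=1: ⌈1533/588⌉−⌈1000/588⌉ = 3−2 = 1  ← one
n=2: ⌈2066/588⌉−⌈1533/588⌉ = 4−3 = 1  ← one
n=3: ⌈2599/588⌉−⌈2066/588⌉ = 5−4 = 1  ← one
positions of the first 4 ones: 0 1 2 3


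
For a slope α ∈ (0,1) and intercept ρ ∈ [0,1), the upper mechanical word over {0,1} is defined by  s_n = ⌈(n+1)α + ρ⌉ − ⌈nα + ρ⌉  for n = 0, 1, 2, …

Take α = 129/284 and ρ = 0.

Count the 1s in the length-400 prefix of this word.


#1s = Σ_{n=0}^{399} s_n = Σ_{n=0}^{399} (⌈(n+1)α+ρ⌉ − ⌈nα+ρ⌉)
the sum telescopes: every ⌈nα+ρ⌉ with 0 < n < 400 appears once with + and once with −, leaving ⌈400α+ρ⌉ − ⌈0·α+ρ⌉
400α + ρ = (400·129) / 284 = 51600/284
ρ = 0/284
⌈51600/284⌉ = 182,  ⌈0/284⌉ = 0
#1s = 182 − 0 = 182

182


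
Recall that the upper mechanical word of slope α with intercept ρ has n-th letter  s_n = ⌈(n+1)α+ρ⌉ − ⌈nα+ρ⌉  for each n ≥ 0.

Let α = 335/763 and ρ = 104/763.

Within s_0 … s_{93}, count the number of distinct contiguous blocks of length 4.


5

t_n = ⌈(n·335+104)/763⌉ for n = 0 … 94:
  n=0…9: ⌈104/763⌉=1 ⌈439/763⌉=1 ⌈774/763⌉=2 ⌈1109/763⌉=2 ⌈1444/763⌉=2 ⌈1779/763⌉=3 ⌈2114/763⌉=3 ⌈2449/763⌉=4 ⌈2784/763⌉=4 ⌈3119/763⌉=5
  n=10…19: ⌈3454/763⌉=5 ⌈3789/763⌉=5 ⌈4124/763⌉=6 ⌈4459/763⌉=6 ⌈4794/763⌉=7 ⌈5129/763⌉=7 ⌈5464/763⌉=8 ⌈5799/763⌉=8 ⌈6134/763⌉=9 ⌈6469/763⌉=9
  n=20…29: ⌈6804/763⌉=9 ⌈7139/763⌉=10 ⌈7474/763⌉=10 ⌈7809/763⌉=11 ⌈8144/763⌉=11 ⌈8479/763⌉=12 ⌈8814/763⌉=12 ⌈9149/763⌉=12 ⌈9484/763⌉=13 ⌈9819/763⌉=13
  n=30…39: ⌈10154/763⌉=14 ⌈10489/763⌉=14 ⌈10824/763⌉=15 ⌈11159/763⌉=15 ⌈11494/763⌉=16 ⌈11829/763⌉=16 ⌈12164/763⌉=16 ⌈12499/763⌉=17 ⌈12834/763⌉=17 ⌈13169/763⌉=18
  n=40…49: ⌈13504/763⌉=18 ⌈13839/763⌉=19 ⌈14174/763⌉=19 ⌈14509/763⌉=20 ⌈14844/763⌉=20 ⌈15179/763⌉=20 ⌈15514/763⌉=21 ⌈15849/763⌉=21 ⌈16184/763⌉=22 ⌈16519/763⌉=22
  n=50…59: ⌈16854/763⌉=23 ⌈17189/763⌉=23 ⌈17524/763⌉=23 ⌈17859/763⌉=24 ⌈18194/763⌉=24 ⌈18529/763⌉=25 ⌈18864/763⌉=25 ⌈19199/763⌉=26 ⌈19534/763⌉=26 ⌈19869/763⌉=27
  n=60…69: ⌈20204/763⌉=27 ⌈20539/763⌉=27 ⌈20874/763⌉=28 ⌈21209/763⌉=28 ⌈21544/763⌉=29 ⌈21879/763⌉=29 ⌈22214/763⌉=30 ⌈22549/763⌉=30 ⌈22884/763⌉=30 ⌈23219/763⌉=31
  n=70…79: ⌈23554/763⌉=31 ⌈23889/763⌉=32 ⌈24224/763⌉=32 ⌈24559/763⌉=33 ⌈24894/763⌉=33 ⌈25229/763⌉=34 ⌈25564/763⌉=34 ⌈25899/763⌉=34 ⌈26234/763⌉=35 ⌈26569/763⌉=35
  n=80…89: ⌈26904/763⌉=36 ⌈27239/763⌉=36 ⌈27574/763⌉=37 ⌈27909/763⌉=37 ⌈28244/763⌉=38 ⌈28579/763⌉=38 ⌈28914/763⌉=38 ⌈29249/763⌉=39 ⌈29584/763⌉=39 ⌈29919/763⌉=40
  n=90…94: ⌈30254/763⌉=40 ⌈30589/763⌉=41 ⌈30924/763⌉=41 ⌈31259/763⌉=41 ⌈31594/763⌉=42
s_n = t_(n+1) − t_n for n = 0 … 93 gives
prefix = 0100101010010101010010101001010101001010101001010100101010100101010010101010010101010010101001
slide a length-4 window over [0..3] … [90..93] (91 windows); first occurrence of each distinct factor:
  [  0..  3] 0100
  [  1..  4] 1001
  [  2..  5] 0010
  [  3..  6] 0101
  [  4..  7] 1010
  (the other 86 windows repeat one of these)
distinct factors: {0010, 0100, 0101, 1001, 1010}
count = 5  (Sturmian bound for length 4 is 5)


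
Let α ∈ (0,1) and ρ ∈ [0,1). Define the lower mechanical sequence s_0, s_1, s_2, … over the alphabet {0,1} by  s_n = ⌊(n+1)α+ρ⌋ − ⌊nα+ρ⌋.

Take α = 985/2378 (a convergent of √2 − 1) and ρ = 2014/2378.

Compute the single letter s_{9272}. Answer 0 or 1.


0

(n+1)α + ρ = (9273·985 + 2014) / 2378 = 9135919/2378
nα + ρ     = (9272·985 + 2014) / 2378 = 9134934/2378
⌊9135919/2378⌋ = 3841,  ⌊9134934/2378⌋ = 3841
s_{9272} = 3841 − 3841 = 0


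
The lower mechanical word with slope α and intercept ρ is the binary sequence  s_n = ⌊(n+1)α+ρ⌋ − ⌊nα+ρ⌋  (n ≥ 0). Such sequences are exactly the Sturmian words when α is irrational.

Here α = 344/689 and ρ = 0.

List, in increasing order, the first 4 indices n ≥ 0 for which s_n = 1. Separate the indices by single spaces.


2 4 6 8

n=0: ⌊344/689⌋−⌊0/689⌋ = 0−0 = 0
n=1: ⌊688/689⌋−⌊344/689⌋ = 0−0 = 0
n=2: ⌊1032/689⌋−⌊688/689⌋ = 1−0 = 1  ← one
n=3: ⌊1376/689⌋−⌊1032/689⌋ = 1−1 = 0
n=4: ⌊1720/689⌋−⌊1376/689⌋ = 2−1 = 1  ← one
n=5: ⌊2064/689⌋−⌊1720/689⌋ = 2−2 = 0
n=6: ⌊2408/689⌋−⌊2064/689⌋ = 3−2 = 1  ← one
n=7: ⌊2752/689⌋−⌊2408/689⌋ = 3−3 = 0
n=8: ⌊3096/689⌋−⌊2752/689⌋ = 4−3 = 1  ← one
positions of the first 4 ones: 2 4 6 8


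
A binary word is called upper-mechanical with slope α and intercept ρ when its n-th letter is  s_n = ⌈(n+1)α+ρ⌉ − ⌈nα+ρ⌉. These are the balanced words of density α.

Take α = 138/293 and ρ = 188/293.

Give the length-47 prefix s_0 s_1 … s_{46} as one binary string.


n=0: ⌈(1·138+188)/293⌉ − ⌈(0·138+188)/293⌉ = ⌈326/293⌉ − ⌈188/293⌉ = 2 − 1 = 1
n=1: ⌈(2·138+188)/293⌉ − ⌈(1·138+188)/293⌉ = ⌈464/293⌉ − ⌈326/293⌉ = 2 − 2 = 0
n=2: ⌈(3·138+188)/293⌉ − ⌈(2·138+188)/293⌉ = ⌈602/293⌉ − ⌈464/293⌉ = 3 − 2 = 1
n=3: ⌈(4·138+188)/293⌉ − ⌈(3·138+188)/293⌉ = ⌈740/293⌉ − ⌈602/293⌉ = 3 − 3 = 0
n=4: ⌈(5·138+188)/293⌉ − ⌈(4·138+188)/293⌉ = ⌈878/293⌉ − ⌈740/293⌉ = 3 − 3 = 0
n=5: ⌈(6·138+188)/293⌉ − ⌈(5·138+188)/293⌉ = ⌈1016/293⌉ − ⌈878/293⌉ = 4 − 3 = 1
n=6: ⌈(7·138+188)/293⌉ − ⌈(6·138+188)/293⌉ = ⌈1154/293⌉ − ⌈1016/293⌉ = 4 − 4 = 0
n=7: ⌈(8·138+188)/293⌉ − ⌈(7·138+188)/293⌉ = ⌈1292/293⌉ − ⌈1154/293⌉ = 5 − 4 = 1
n=8: ⌈(9·138+188)/293⌉ − ⌈(8·138+188)/293⌉ = ⌈1430/293⌉ − ⌈1292/293⌉ = 5 − 5 = 0
n=9: ⌈(10·138+188)/293⌉ − ⌈(9·138+188)/293⌉ = ⌈1568/293⌉ − ⌈1430/293⌉ = 6 − 5 = 1
n=10: ⌈(11·138+188)/293⌉ − ⌈(10·138+188)/293⌉ = ⌈1706/293⌉ − ⌈1568/293⌉ = 6 − 6 = 0
n=11: ⌈(12·138+188)/293⌉ − ⌈(11·138+188)/293⌉ = ⌈1844/293⌉ − ⌈1706/293⌉ = 7 − 6 = 1
n=12: ⌈(13·138+188)/293⌉ − ⌈(12·138+188)/293⌉ = ⌈1982/293⌉ − ⌈1844/293⌉ = 7 − 7 = 0
n=13: ⌈(14·138+188)/293⌉ − ⌈(13·138+188)/293⌉ = ⌈2120/293⌉ − ⌈1982/293⌉ = 8 − 7 = 1
n=14: ⌈(15·138+188)/293⌉ − ⌈(14·138+188)/293⌉ = ⌈2258/293⌉ − ⌈2120/293⌉ = 8 − 8 = 0
n=15: ⌈(16·138+188)/293⌉ − ⌈(15·138+188)/293⌉ = ⌈2396/293⌉ − ⌈2258/293⌉ = 9 − 8 = 1
n=16: ⌈(17·138+188)/293⌉ − ⌈(16·138+188)/293⌉ = ⌈2534/293⌉ − ⌈2396/293⌉ = 9 − 9 = 0
n=17: ⌈(18·138+188)/293⌉ − ⌈(17·138+188)/293⌉ = ⌈2672/293⌉ − ⌈2534/293⌉ = 10 − 9 = 1
n=18: ⌈(19·138+188)/293⌉ − ⌈(18·138+188)/293⌉ = ⌈2810/293⌉ − ⌈2672/293⌉ = 10 − 10 = 0
n=19: ⌈(20·138+188)/293⌉ − ⌈(19·138+188)/293⌉ = ⌈2948/293⌉ − ⌈2810/293⌉ = 11 − 10 = 1
n=20: ⌈(21·138+188)/293⌉ − ⌈(20·138+188)/293⌉ = ⌈3086/293⌉ − ⌈2948/293⌉ = 11 − 11 = 0
n=21: ⌈(22·138+188)/293⌉ − ⌈(21·138+188)/293⌉ = ⌈3224/293⌉ − ⌈3086/293⌉ = 12 − 11 = 1
n=22: ⌈(23·138+188)/293⌉ − ⌈(22·138+188)/293⌉ = ⌈3362/293⌉ − ⌈3224/293⌉ = 12 − 12 = 0
n=23: ⌈(24·138+188)/293⌉ − ⌈(23·138+188)/293⌉ = ⌈3500/293⌉ − ⌈3362/293⌉ = 12 − 12 = 0
n=24: ⌈(25·138+188)/293⌉ − ⌈(24·138+188)/293⌉ = ⌈3638/293⌉ − ⌈3500/293⌉ = 13 − 12 = 1
n=25: ⌈(26·138+188)/293⌉ − ⌈(25·138+188)/293⌉ = ⌈3776/293⌉ − ⌈3638/293⌉ = 13 − 13 = 0
n=26: ⌈(27·138+188)/293⌉ − ⌈(26·138+188)/293⌉ = ⌈3914/293⌉ − ⌈3776/293⌉ = 14 − 13 = 1
n=27: ⌈(28·138+188)/293⌉ − ⌈(27·138+188)/293⌉ = ⌈4052/293⌉ − ⌈3914/293⌉ = 14 − 14 = 0
n=28: ⌈(29·138+188)/293⌉ − ⌈(28·138+188)/293⌉ = ⌈4190/293⌉ − ⌈4052/293⌉ = 15 − 14 = 1
n=29: ⌈(30·138+188)/293⌉ − ⌈(29·138+188)/293⌉ = ⌈4328/293⌉ − ⌈4190/293⌉ = 15 − 15 = 0
n=30: ⌈(31·138+188)/293⌉ − ⌈(30·138+188)/293⌉ = ⌈4466/293⌉ − ⌈4328/293⌉ = 16 − 15 = 1
n=31: ⌈(32·138+188)/293⌉ − ⌈(31·138+188)/293⌉ = ⌈4604/293⌉ − ⌈4466/293⌉ = 16 − 16 = 0
n=32: ⌈(33·138+188)/293⌉ − ⌈(32·138+188)/293⌉ = ⌈4742/293⌉ − ⌈4604/293⌉ = 17 − 16 = 1
n=33: ⌈(34·138+188)/293⌉ − ⌈(33·138+188)/293⌉ = ⌈4880/293⌉ − ⌈4742/293⌉ = 17 − 17 = 0
n=34: ⌈(35·138+188)/293⌉ − ⌈(34·138+188)/293⌉ = ⌈5018/293⌉ − ⌈4880/293⌉ = 18 − 17 = 1
n=35: ⌈(36·138+188)/293⌉ − ⌈(35·138+188)/293⌉ = ⌈5156/293⌉ − ⌈5018/293⌉ = 18 − 18 = 0
n=36: ⌈(37·138+188)/293⌉ − ⌈(36·138+188)/293⌉ = ⌈5294/293⌉ − ⌈5156/293⌉ = 19 − 18 = 1
n=37: ⌈(38·138+188)/293⌉ − ⌈(37·138+188)/293⌉ = ⌈5432/293⌉ − ⌈5294/293⌉ = 19 − 19 = 0
n=38: ⌈(39·138+188)/293⌉ − ⌈(38·138+188)/293⌉ = ⌈5570/293⌉ − ⌈5432/293⌉ = 20 − 19 = 1
n=39: ⌈(40·138+188)/293⌉ − ⌈(39·138+188)/293⌉ = ⌈5708/293⌉ − ⌈5570/293⌉ = 20 − 20 = 0
n=40: ⌈(41·138+188)/293⌉ − ⌈(40·138+188)/293⌉ = ⌈5846/293⌉ − ⌈5708/293⌉ = 20 − 20 = 0
n=41: ⌈(42·138+188)/293⌉ − ⌈(41·138+188)/293⌉ = ⌈5984/293⌉ − ⌈5846/293⌉ = 21 − 20 = 1
n=42: ⌈(43·138+188)/293⌉ − ⌈(42·138+188)/293⌉ = ⌈6122/293⌉ − ⌈5984/293⌉ = 21 − 21 = 0
n=43: ⌈(44·138+188)/293⌉ − ⌈(43·138+188)/293⌉ = ⌈6260/293⌉ − ⌈6122/293⌉ = 22 − 21 = 1
n=44: ⌈(45·138+188)/293⌉ − ⌈(44·138+188)/293⌉ = ⌈6398/293⌉ − ⌈6260/293⌉ = 22 − 22 = 0
n=45: ⌈(46·138+188)/293⌉ − ⌈(45·138+188)/293⌉ = ⌈6536/293⌉ − ⌈6398/293⌉ = 23 − 22 = 1
n=46: ⌈(47·138+188)/293⌉ − ⌈(46·138+188)/293⌉ = ⌈6674/293⌉ − ⌈6536/293⌉ = 23 − 23 = 0

10100101010101010101010010101010101010100101010


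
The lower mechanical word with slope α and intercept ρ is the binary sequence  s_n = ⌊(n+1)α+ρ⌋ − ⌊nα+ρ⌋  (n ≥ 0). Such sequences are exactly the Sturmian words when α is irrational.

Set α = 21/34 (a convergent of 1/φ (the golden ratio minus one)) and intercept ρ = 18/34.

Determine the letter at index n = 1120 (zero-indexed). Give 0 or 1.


0

(n+1)α + ρ = (1121·21 + 18) / 34 = 23559/34
nα + ρ     = (1120·21 + 18) / 34 = 23538/34
⌊23559/34⌋ = 692,  ⌊23538/34⌋ = 692
s_{1120} = 692 − 692 = 0


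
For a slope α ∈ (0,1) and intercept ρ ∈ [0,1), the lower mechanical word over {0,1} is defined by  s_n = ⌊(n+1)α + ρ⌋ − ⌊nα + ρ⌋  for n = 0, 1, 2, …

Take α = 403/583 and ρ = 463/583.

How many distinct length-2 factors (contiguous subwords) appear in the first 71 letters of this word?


t_n = ⌊(n·403+463)/583⌋ for n = 0 … 71:
  n=0…9: ⌊463/583⌋=0 ⌊866/583⌋=1 ⌊1269/583⌋=2 ⌊1672/583⌋=2 ⌊2075/583⌋=3 ⌊2478/583⌋=4 ⌊2881/583⌋=4 ⌊3284/583⌋=5 ⌊3687/583⌋=6 ⌊4090/583⌋=7
  n=10…19: ⌊4493/583⌋=7 ⌊4896/583⌋=8 ⌊5299/583⌋=9 ⌊5702/583⌋=9 ⌊6105/583⌋=10 ⌊6508/583⌋=11 ⌊6911/583⌋=11 ⌊7314/583⌋=12 ⌊7717/583⌋=13 ⌊8120/583⌋=13
  n=20…29: ⌊8523/583⌋=14 ⌊8926/583⌋=15 ⌊9329/583⌋=16 ⌊9732/583⌋=16 ⌊10135/583⌋=17 ⌊10538/583⌋=18 ⌊10941/583⌋=18 ⌊11344/583⌋=19 ⌊11747/583⌋=20 ⌊12150/583⌋=20
  n=30…39: ⌊12553/583⌋=21 ⌊12956/583⌋=22 ⌊13359/583⌋=22 ⌊13762/583⌋=23 ⌊14165/583⌋=24 ⌊14568/583⌋=24 ⌊14971/583⌋=25 ⌊15374/583⌋=26 ⌊15777/583⌋=27 ⌊16180/583⌋=27
  n=40…49: ⌊16583/583⌋=28 ⌊16986/583⌋=29 ⌊17389/583⌋=29 ⌊17792/583⌋=30 ⌊18195/583⌋=31 ⌊18598/583⌋=31 ⌊19001/583⌋=32 ⌊19404/583⌋=33 ⌊19807/583⌋=33 ⌊20210/583⌋=34
  n=50…59: ⌊20613/583⌋=35 ⌊21016/583⌋=36 ⌊21419/583⌋=36 ⌊21822/583⌋=37 ⌊22225/583⌋=38 ⌊22628/583⌋=38 ⌊23031/583⌋=39 ⌊23434/583⌋=40 ⌊23837/583⌋=40 ⌊24240/583⌋=41
  n=60…69: ⌊24643/583⌋=42 ⌊25046/583⌋=42 ⌊25449/583⌋=43 ⌊25852/583⌋=44 ⌊26255/583⌋=45 ⌊26658/583⌋=45 ⌊27061/583⌋=46 ⌊27464/583⌋=47 ⌊27867/583⌋=47 ⌊28270/583⌋=48
  n=70…71: ⌊28673/583⌋=49 ⌊29076/583⌋=49
s_n = t_(n+1) − t_n for n = 0 … 70 gives
prefix = 11011011101101101101110110110110110111011011011011101101101101110110110
slide a length-2 window over [0..1] … [69..70] (70 windows); first occurrence of each distinct factor:
  [  0..  1] 11
  [  1..  2] 10
  [  2..  3] 01
  (the other 67 windows repeat one of these)
distinct factors: {01, 10, 11}
count = 3  (Sturmian bound for length 2 is 3)

3


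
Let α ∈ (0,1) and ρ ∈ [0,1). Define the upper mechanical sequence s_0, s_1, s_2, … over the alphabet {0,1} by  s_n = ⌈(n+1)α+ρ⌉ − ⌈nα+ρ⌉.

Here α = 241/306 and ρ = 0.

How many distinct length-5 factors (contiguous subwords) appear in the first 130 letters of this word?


6

t_n = ⌈(n·241)/306⌉ for n = 0 … 130:
  n=0…9: ⌈0/306⌉=0 ⌈241/306⌉=1 ⌈482/306⌉=2 ⌈723/306⌉=3 ⌈964/306⌉=4 ⌈1205/306⌉=4 ⌈1446/306⌉=5 ⌈1687/306⌉=6 ⌈1928/306⌉=7 ⌈2169/306⌉=8
  n=10…19: ⌈2410/306⌉=8 ⌈2651/306⌉=9 ⌈2892/306⌉=10 ⌈3133/306⌉=11 ⌈3374/306⌉=12 ⌈3615/306⌉=12 ⌈3856/306⌉=13 ⌈4097/306⌉=14 ⌈4338/306⌉=15 ⌈4579/306⌉=15
  n=20…29: ⌈4820/306⌉=16 ⌈5061/306⌉=17 ⌈5302/306⌉=18 ⌈5543/306⌉=19 ⌈5784/306⌉=19 ⌈6025/306⌉=20 ⌈6266/306⌉=21 ⌈6507/306⌉=22 ⌈6748/306⌉=23 ⌈6989/306⌉=23
  n=30…39: ⌈7230/306⌉=24 ⌈7471/306⌉=25 ⌈7712/306⌉=26 ⌈7953/306⌉=26 ⌈8194/306⌉=27 ⌈8435/306⌉=28 ⌈8676/306⌉=29 ⌈8917/306⌉=30 ⌈9158/306⌉=30 ⌈9399/306⌉=31
  n=40…49: ⌈9640/306⌉=32 ⌈9881/306⌉=33 ⌈10122/306⌉=34 ⌈10363/306⌉=34 ⌈10604/306⌉=35 ⌈10845/306⌉=36 ⌈11086/306⌉=37 ⌈11327/306⌉=38 ⌈11568/306⌉=38 ⌈11809/306⌉=39
  n=50…59: ⌈12050/306⌉=40 ⌈12291/306⌉=41 ⌈12532/306⌉=41 ⌈12773/306⌉=42 ⌈13014/306⌉=43 ⌈13255/306⌉=44 ⌈13496/306⌉=45 ⌈13737/306⌉=45 ⌈13978/306⌉=46 ⌈14219/306⌉=47
  n=60…69: ⌈14460/306⌉=48 ⌈14701/306⌉=49 ⌈14942/306⌉=49 ⌈15183/306⌉=50 ⌈15424/306⌉=51 ⌈15665/306⌉=52 ⌈15906/306⌉=52 ⌈16147/306⌉=53 ⌈16388/306⌉=54 ⌈16629/306⌉=55
  n=70…79: ⌈16870/306⌉=56 ⌈17111/306⌉=56 ⌈17352/306⌉=57 ⌈17593/306⌉=58 ⌈17834/306⌉=59 ⌈18075/306⌉=60 ⌈18316/306⌉=60 ⌈18557/306⌉=61 ⌈18798/306⌉=62 ⌈19039/306⌉=63
  n=80…89: ⌈19280/306⌉=64 ⌈19521/306⌉=64 ⌈19762/306⌉=65 ⌈20003/306⌉=66 ⌈20244/306⌉=67 ⌈20485/306⌉=67 ⌈20726/306⌉=68 ⌈20967/306⌉=69 ⌈21208/306⌉=70 ⌈21449/306⌉=71
  n=90…99: ⌈21690/306⌉=71 ⌈21931/306⌉=72 ⌈22172/306⌉=73 ⌈22413/306⌉=74 ⌈22654/306⌉=75 ⌈22895/306⌉=75 ⌈23136/306⌉=76 ⌈23377/306⌉=77 ⌈23618/306⌉=78 ⌈23859/306⌉=78
  n=100…109: ⌈24100/306⌉=79 ⌈24341/306⌉=80 ⌈24582/306⌉=81 ⌈24823/306⌉=82 ⌈25064/306⌉=82 ⌈25305/306⌉=83 ⌈25546/306⌉=84 ⌈25787/306⌉=85 ⌈26028/306⌉=86 ⌈26269/306⌉=86
  n=110…119: ⌈26510/306⌉=87 ⌈26751/306⌉=88 ⌈26992/306⌉=89 ⌈27233/306⌉=89 ⌈27474/306⌉=90 ⌈27715/306⌉=91 ⌈27956/306⌉=92 ⌈28197/306⌉=93 ⌈28438/306⌉=93 ⌈28679/306⌉=94
  n=120…129: ⌈28920/306⌉=95 ⌈29161/306⌉=96 ⌈29402/306⌉=97 ⌈29643/306⌉=97 ⌈29884/306⌉=98 ⌈30125/306⌉=99 ⌈30366/306⌉=100 ⌈30607/306⌉=101 ⌈30848/306⌉=101 ⌈31089/306⌉=102
  n=130: ⌈31330/306⌉=103
s_n = t_(n+1) − t_n for n = 0 … 129 gives
prefix = 1111011110111101110111101111011101111011110111101110111101111011101111011110111101110111101111011101111011110111011110111101111011
slide a length-5 window over [0..4] … [125..129] (126 windows); first occurrence of each distinct factor:
  [  0..  4] 11110
  [  1..  5] 11101
  [  2..  6] 11011
  [  3..  7] 10111
  [  4..  8] 01111
  [ 14.. 18] 01110
  (the other 120 windows repeat one of these)
distinct factors: {01110, 01111, 10111, 11011, 11101, 11110}
count = 6  (Sturmian bound for length 5 is 6)


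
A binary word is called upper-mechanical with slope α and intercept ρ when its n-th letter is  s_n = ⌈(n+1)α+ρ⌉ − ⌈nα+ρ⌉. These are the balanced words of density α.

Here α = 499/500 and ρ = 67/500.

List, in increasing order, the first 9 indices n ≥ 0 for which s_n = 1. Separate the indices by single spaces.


n=0: ⌈566/500⌉−⌈67/500⌉ = 2−1 = 1  ← one
n=1: ⌈1065/500⌉−⌈566/500⌉ = 3−2 = 1  ← one
n=2: ⌈1564/500⌉−⌈1065/500⌉ = 4−3 = 1  ← one
n=3: ⌈2063/500⌉−⌈1564/500⌉ = 5−4 = 1  ← one
n=4: ⌈2562/500⌉−⌈2063/500⌉ = 6−5 = 1  ← one
n=5: ⌈3061/500⌉−⌈2562/500⌉ = 7−6 = 1  ← one
n=6: ⌈3560/500⌉−⌈3061/500⌉ = 8−7 = 1  ← one
n=7: ⌈4059/500⌉−⌈3560/500⌉ = 9−8 = 1  ← one
n=8: ⌈4558/500⌉−⌈4059/500⌉ = 10−9 = 1  ← one
positions of the first 9 ones: 0 1 2 3 4 5 6 7 8

0 1 2 3 4 5 6 7 8


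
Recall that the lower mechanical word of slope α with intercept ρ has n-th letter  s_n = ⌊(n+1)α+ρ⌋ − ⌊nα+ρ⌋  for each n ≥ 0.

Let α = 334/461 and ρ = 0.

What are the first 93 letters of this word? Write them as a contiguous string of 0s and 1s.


011011101101110111011011101110110111011011101110110111011101101110110111011101101110111011011

n=0: ⌊(1·334)/461⌋ − ⌊(0·334)/461⌋ = ⌊334/461⌋ − ⌊0/461⌋ = 0 − 0 = 0
n=1: ⌊(2·334)/461⌋ − ⌊(1·334)/461⌋ = ⌊668/461⌋ − ⌊334/461⌋ = 1 − 0 = 1
n=2: ⌊(3·334)/461⌋ − ⌊(2·334)/461⌋ = ⌊1002/461⌋ − ⌊668/461⌋ = 2 − 1 = 1
n=3: ⌊(4·334)/461⌋ − ⌊(3·334)/461⌋ = ⌊1336/461⌋ − ⌊1002/461⌋ = 2 − 2 = 0
n=4: ⌊(5·334)/461⌋ − ⌊(4·334)/461⌋ = ⌊1670/461⌋ − ⌊1336/461⌋ = 3 − 2 = 1
n=5: ⌊(6·334)/461⌋ − ⌊(5·334)/461⌋ = ⌊2004/461⌋ − ⌊1670/461⌋ = 4 − 3 = 1
n=6: ⌊(7·334)/461⌋ − ⌊(6·334)/461⌋ = ⌊2338/461⌋ − ⌊2004/461⌋ = 5 − 4 = 1
n=7: ⌊(8·334)/461⌋ − ⌊(7·334)/461⌋ = ⌊2672/461⌋ − ⌊2338/461⌋ = 5 − 5 = 0
n=8: ⌊(9·334)/461⌋ − ⌊(8·334)/461⌋ = ⌊3006/461⌋ − ⌊2672/461⌋ = 6 − 5 = 1
n=9: ⌊(10·334)/461⌋ − ⌊(9·334)/461⌋ = ⌊3340/461⌋ − ⌊3006/461⌋ = 7 − 6 = 1
n=10: ⌊(11·334)/461⌋ − ⌊(10·334)/461⌋ = ⌊3674/461⌋ − ⌊3340/461⌋ = 7 − 7 = 0
n=11: ⌊(12·334)/461⌋ − ⌊(11·334)/461⌋ = ⌊4008/461⌋ − ⌊3674/461⌋ = 8 − 7 = 1
n=12: ⌊(13·334)/461⌋ − ⌊(12·334)/461⌋ = ⌊4342/461⌋ − ⌊4008/461⌋ = 9 − 8 = 1
n=13: ⌊(14·334)/461⌋ − ⌊(13·334)/461⌋ = ⌊4676/461⌋ − ⌊4342/461⌋ = 10 − 9 = 1
n=14: ⌊(15·334)/461⌋ − ⌊(14·334)/461⌋ = ⌊5010/461⌋ − ⌊4676/461⌋ = 10 − 10 = 0
n=15: ⌊(16·334)/461⌋ − ⌊(15·334)/461⌋ = ⌊5344/461⌋ − ⌊5010/461⌋ = 11 − 10 = 1
n=16: ⌊(17·334)/461⌋ − ⌊(16·334)/461⌋ = ⌊5678/461⌋ − ⌊5344/461⌋ = 12 − 11 = 1
n=17: ⌊(18·334)/461⌋ − ⌊(17·334)/461⌋ = ⌊6012/461⌋ − ⌊5678/461⌋ = 13 − 12 = 1
n=18: ⌊(19·334)/461⌋ − ⌊(18·334)/461⌋ = ⌊6346/461⌋ − ⌊6012/461⌋ = 13 − 13 = 0
n=19: ⌊(20·334)/461⌋ − ⌊(19·334)/461⌋ = ⌊6680/461⌋ − ⌊6346/461⌋ = 14 − 13 = 1
n=20: ⌊(21·334)/461⌋ − ⌊(20·334)/461⌋ = ⌊7014/461⌋ − ⌊6680/461⌋ = 15 − 14 = 1
n=21: ⌊(22·334)/461⌋ − ⌊(21·334)/461⌋ = ⌊7348/461⌋ − ⌊7014/461⌋ = 15 − 15 = 0
n=22: ⌊(23·334)/461⌋ − ⌊(22·334)/461⌋ = ⌊7682/461⌋ − ⌊7348/461⌋ = 16 − 15 = 1
n=23: ⌊(24·334)/461⌋ − ⌊(23·334)/461⌋ = ⌊8016/461⌋ − ⌊7682/461⌋ = 17 − 16 = 1
n=24: ⌊(25·334)/461⌋ − ⌊(24·334)/461⌋ = ⌊8350/461⌋ − ⌊8016/461⌋ = 18 − 17 = 1
n=25: ⌊(26·334)/461⌋ − ⌊(25·334)/461⌋ = ⌊8684/461⌋ − ⌊8350/461⌋ = 18 − 18 = 0
n=26: ⌊(27·334)/461⌋ − ⌊(26·334)/461⌋ = ⌊9018/461⌋ − ⌊8684/461⌋ = 19 − 18 = 1
n=27: ⌊(28·334)/461⌋ − ⌊(27·334)/461⌋ = ⌊9352/461⌋ − ⌊9018/461⌋ = 20 − 19 = 1
n=28: ⌊(29·334)/461⌋ − ⌊(28·334)/461⌋ = ⌊9686/461⌋ − ⌊9352/461⌋ = 21 − 20 = 1
n=29: ⌊(30·334)/461⌋ − ⌊(29·334)/461⌋ = ⌊10020/461⌋ − ⌊9686/461⌋ = 21 − 21 = 0
n=30: ⌊(31·334)/461⌋ − ⌊(30·334)/461⌋ = ⌊10354/461⌋ − ⌊10020/461⌋ = 22 − 21 = 1
n=31: ⌊(32·334)/461⌋ − ⌊(31·334)/461⌋ = ⌊10688/461⌋ − ⌊10354/461⌋ = 23 − 22 = 1
n=32: ⌊(33·334)/461⌋ − ⌊(32·334)/461⌋ = ⌊11022/461⌋ − ⌊10688/461⌋ = 23 − 23 = 0
n=33: ⌊(34·334)/461⌋ − ⌊(33·334)/461⌋ = ⌊11356/461⌋ − ⌊11022/461⌋ = 24 − 23 = 1
n=34: ⌊(35·334)/461⌋ − ⌊(34·334)/461⌋ = ⌊11690/461⌋ − ⌊11356/461⌋ = 25 − 24 = 1
n=35: ⌊(36·334)/461⌋ − ⌊(35·334)/461⌋ = ⌊12024/461⌋ − ⌊11690/461⌋ = 26 − 25 = 1
n=36: ⌊(37·334)/461⌋ − ⌊(36·334)/461⌋ = ⌊12358/461⌋ − ⌊12024/461⌋ = 26 − 26 = 0
n=37: ⌊(38·334)/461⌋ − ⌊(37·334)/461⌋ = ⌊12692/461⌋ − ⌊12358/461⌋ = 27 − 26 = 1
n=38: ⌊(39·334)/461⌋ − ⌊(38·334)/461⌋ = ⌊13026/461⌋ − ⌊12692/461⌋ = 28 − 27 = 1
n=39: ⌊(40·334)/461⌋ − ⌊(39·334)/461⌋ = ⌊13360/461⌋ − ⌊13026/461⌋ = 28 − 28 = 0
n=40: ⌊(41·334)/461⌋ − ⌊(40·334)/461⌋ = ⌊13694/461⌋ − ⌊13360/461⌋ = 29 − 28 = 1
n=41: ⌊(42·334)/461⌋ − ⌊(41·334)/461⌋ = ⌊14028/461⌋ − ⌊13694/461⌋ = 30 − 29 = 1
n=42: ⌊(43·334)/461⌋ − ⌊(42·334)/461⌋ = ⌊14362/461⌋ − ⌊14028/461⌋ = 31 − 30 = 1
n=43: ⌊(44·334)/461⌋ − ⌊(43·334)/461⌋ = ⌊14696/461⌋ − ⌊14362/461⌋ = 31 − 31 = 0
n=44: ⌊(45·334)/461⌋ − ⌊(44·334)/461⌋ = ⌊15030/461⌋ − ⌊14696/461⌋ = 32 − 31 = 1
n=45: ⌊(46·334)/461⌋ − ⌊(45·334)/461⌋ = ⌊15364/461⌋ − ⌊15030/461⌋ = 33 − 32 = 1
n=46: ⌊(47·334)/461⌋ − ⌊(46·334)/461⌋ = ⌊15698/461⌋ − ⌊15364/461⌋ = 34 − 33 = 1
n=47: ⌊(48·334)/461⌋ − ⌊(47·334)/461⌋ = ⌊16032/461⌋ − ⌊15698/461⌋ = 34 − 34 = 0
n=48: ⌊(49·334)/461⌋ − ⌊(48·334)/461⌋ = ⌊16366/461⌋ − ⌊16032/461⌋ = 35 − 34 = 1
n=49: ⌊(50·334)/461⌋ − ⌊(49·334)/461⌋ = ⌊16700/461⌋ − ⌊16366/461⌋ = 36 − 35 = 1
n=50: ⌊(51·334)/461⌋ − ⌊(50·334)/461⌋ = ⌊17034/461⌋ − ⌊16700/461⌋ = 36 − 36 = 0
n=51: ⌊(52·334)/461⌋ − ⌊(51·334)/461⌋ = ⌊17368/461⌋ − ⌊17034/461⌋ = 37 − 36 = 1
n=52: ⌊(53·334)/461⌋ − ⌊(52·334)/461⌋ = ⌊17702/461⌋ − ⌊17368/461⌋ = 38 − 37 = 1
n=53: ⌊(54·334)/461⌋ − ⌊(53·334)/461⌋ = ⌊18036/461⌋ − ⌊17702/461⌋ = 39 − 38 = 1
n=54: ⌊(55·334)/461⌋ − ⌊(54·334)/461⌋ = ⌊18370/461⌋ − ⌊18036/461⌋ = 39 − 39 = 0
n=55: ⌊(56·334)/461⌋ − ⌊(55·334)/461⌋ = ⌊18704/461⌋ − ⌊18370/461⌋ = 40 − 39 = 1
n=56: ⌊(57·334)/461⌋ − ⌊(56·334)/461⌋ = ⌊19038/461⌋ − ⌊18704/461⌋ = 41 − 40 = 1
n=57: ⌊(58·334)/461⌋ − ⌊(57·334)/461⌋ = ⌊19372/461⌋ − ⌊19038/461⌋ = 42 − 41 = 1
n=58: ⌊(59·334)/461⌋ − ⌊(58·334)/461⌋ = ⌊19706/461⌋ − ⌊19372/461⌋ = 42 − 42 = 0
n=59: ⌊(60·334)/461⌋ − ⌊(59·334)/461⌋ = ⌊20040/461⌋ − ⌊19706/461⌋ = 43 − 42 = 1
n=60: ⌊(61·334)/461⌋ − ⌊(60·334)/461⌋ = ⌊20374/461⌋ − ⌊20040/461⌋ = 44 − 43 = 1
n=61: ⌊(62·334)/461⌋ − ⌊(61·334)/461⌋ = ⌊20708/461⌋ − ⌊20374/461⌋ = 44 − 44 = 0
n=62: ⌊(63·334)/461⌋ − ⌊(62·334)/461⌋ = ⌊21042/461⌋ − ⌊20708/461⌋ = 45 − 44 = 1
n=63: ⌊(64·334)/461⌋ − ⌊(63·334)/461⌋ = ⌊21376/461⌋ − ⌊21042/461⌋ = 46 − 45 = 1
n=64: ⌊(65·334)/461⌋ − ⌊(64·334)/461⌋ = ⌊21710/461⌋ − ⌊21376/461⌋ = 47 − 46 = 1
n=65: ⌊(66·334)/461⌋ − ⌊(65·334)/461⌋ = ⌊22044/461⌋ − ⌊21710/461⌋ = 47 − 47 = 0
n=66: ⌊(67·334)/461⌋ − ⌊(66·334)/461⌋ = ⌊22378/461⌋ − ⌊22044/461⌋ = 48 − 47 = 1
n=67: ⌊(68·334)/461⌋ − ⌊(67·334)/461⌋ = ⌊22712/461⌋ − ⌊22378/461⌋ = 49 − 48 = 1
n=68: ⌊(69·334)/461⌋ − ⌊(68·334)/461⌋ = ⌊23046/461⌋ − ⌊22712/461⌋ = 49 − 49 = 0
n=69: ⌊(70·334)/461⌋ − ⌊(69·334)/461⌋ = ⌊23380/461⌋ − ⌊23046/461⌋ = 50 − 49 = 1
n=70: ⌊(71·334)/461⌋ − ⌊(70·334)/461⌋ = ⌊23714/461⌋ − ⌊23380/461⌋ = 51 − 50 = 1
n=71: ⌊(72·334)/461⌋ − ⌊(71·334)/461⌋ = ⌊24048/461⌋ − ⌊23714/461⌋ = 52 − 51 = 1
n=72: ⌊(73·334)/461⌋ − ⌊(72·334)/461⌋ = ⌊24382/461⌋ − ⌊24048/461⌋ = 52 − 52 = 0
n=73: ⌊(74·334)/461⌋ − ⌊(73·334)/461⌋ = ⌊24716/461⌋ − ⌊24382/461⌋ = 53 − 52 = 1
n=74: ⌊(75·334)/461⌋ − ⌊(74·334)/461⌋ = ⌊25050/461⌋ − ⌊24716/461⌋ = 54 − 53 = 1
n=75: ⌊(76·334)/461⌋ − ⌊(75·334)/461⌋ = ⌊25384/461⌋ − ⌊25050/461⌋ = 55 − 54 = 1
n=76: ⌊(77·334)/461⌋ − ⌊(76·334)/461⌋ = ⌊25718/461⌋ − ⌊25384/461⌋ = 55 − 55 = 0
n=77: ⌊(78·334)/461⌋ − ⌊(77·334)/461⌋ = ⌊26052/461⌋ − ⌊25718/461⌋ = 56 − 55 = 1
n=78: ⌊(79·334)/461⌋ − ⌊(78·334)/461⌋ = ⌊26386/461⌋ − ⌊26052/461⌋ = 57 − 56 = 1
n=79: ⌊(80·334)/461⌋ − ⌊(79·334)/461⌋ = ⌊26720/461⌋ − ⌊26386/461⌋ = 57 − 57 = 0
n=80: ⌊(81·334)/461⌋ − ⌊(80·334)/461⌋ = ⌊27054/461⌋ − ⌊26720/461⌋ = 58 − 57 = 1
n=81: ⌊(82·334)/461⌋ − ⌊(81·334)/461⌋ = ⌊27388/461⌋ − ⌊27054/461⌋ = 59 − 58 = 1
n=82: ⌊(83·334)/461⌋ − ⌊(82·334)/461⌋ = ⌊27722/461⌋ − ⌊27388/461⌋ = 60 − 59 = 1
n=83: ⌊(84·334)/461⌋ − ⌊(83·334)/461⌋ = ⌊28056/461⌋ − ⌊27722/461⌋ = 60 − 60 = 0
n=84: ⌊(85·334)/461⌋ − ⌊(84·334)/461⌋ = ⌊28390/461⌋ − ⌊28056/461⌋ = 61 − 60 = 1
n=85: ⌊(86·334)/461⌋ − ⌊(85·334)/461⌋ = ⌊28724/461⌋ − ⌊28390/461⌋ = 62 − 61 = 1
n=86: ⌊(87·334)/461⌋ − ⌊(86·334)/461⌋ = ⌊29058/461⌋ − ⌊28724/461⌋ = 63 − 62 = 1
n=87: ⌊(88·334)/461⌋ − ⌊(87·334)/461⌋ = ⌊29392/461⌋ − ⌊29058/461⌋ = 63 − 63 = 0
n=88: ⌊(89·334)/461⌋ − ⌊(88·334)/461⌋ = ⌊29726/461⌋ − ⌊29392/461⌋ = 64 − 63 = 1
n=89: ⌊(90·334)/461⌋ − ⌊(89·334)/461⌋ = ⌊30060/461⌋ − ⌊29726/461⌋ = 65 − 64 = 1
n=90: ⌊(91·334)/461⌋ − ⌊(90·334)/461⌋ = ⌊30394/461⌋ − ⌊30060/461⌋ = 65 − 65 = 0
n=91: ⌊(92·334)/461⌋ − ⌊(91·334)/461⌋ = ⌊30728/461⌋ − ⌊30394/461⌋ = 66 − 65 = 1
n=92: ⌊(93·334)/461⌋ − ⌊(92·334)/461⌋ = ⌊31062/461⌋ − ⌊30728/461⌋ = 67 − 66 = 1
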